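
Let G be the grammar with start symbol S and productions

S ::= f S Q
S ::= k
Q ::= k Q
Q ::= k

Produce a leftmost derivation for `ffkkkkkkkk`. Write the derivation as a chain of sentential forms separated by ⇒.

S⇒fSQ⇒ffSQQ⇒ffkQQ⇒ffkkQ⇒ffkkkQ⇒ffkkkkQ⇒ffkkkkkQ⇒ffkkkkkkQ⇒ffkkkkkkkQ⇒ffkkkkkkkk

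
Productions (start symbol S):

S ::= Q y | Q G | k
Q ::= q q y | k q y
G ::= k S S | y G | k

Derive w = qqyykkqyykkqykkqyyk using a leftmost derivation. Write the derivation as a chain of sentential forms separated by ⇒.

S ⇒ QG ⇒ qqyG ⇒ qqyyG ⇒ qqyykSS ⇒ qqyykQGS ⇒ qqyykkqyGS ⇒ qqyykkqyyGS ⇒ qqyykkqyykSSS ⇒ qqyykkqyykQGSS ⇒ qqyykkqyykkqyGSS ⇒ qqyykkqyykkqykSS ⇒ qqyykkqyykkqykQyS ⇒ qqyykkqyykkqykkqyyS ⇒ qqyykkqyykkqykkqyyk

S ⇒ QG   [S ::= Q G]
QG ⇒ qqyG   [Q ::= q q y]
qqyG ⇒ qqyyG   [G ::= y G]
qqyyG ⇒ qqyykSS   [G ::= k S S]
qqyykSS ⇒ qqyykQGS   [S ::= Q G]
qqyykQGS ⇒ qqyykkqyGS   [Q ::= k q y]
qqyykkqyGS ⇒ qqyykkqyyGS   [G ::= y G]
qqyykkqyyGS ⇒ qqyykkqyykSSS   [G ::= k S S]
qqyykkqyykSSS ⇒ qqyykkqyykQGSS   [S ::= Q G]
qqyykkqyykQGSS ⇒ qqyykkqyykkqyGSS   [Q ::= k q y]
qqyykkqyykkqyGSS ⇒ qqyykkqyykkqykSS   [G ::= k]
qqyykkqyykkqykSS ⇒ qqyykkqyykkqykQyS   [S ::= Q y]
qqyykkqyykkqykQyS ⇒ qqyykkqyykkqykkqyyS   [Q ::= k q y]
qqyykkqyykkqykkqyyS ⇒ qqyykkqyykkqykkqyyk   [S ::= k]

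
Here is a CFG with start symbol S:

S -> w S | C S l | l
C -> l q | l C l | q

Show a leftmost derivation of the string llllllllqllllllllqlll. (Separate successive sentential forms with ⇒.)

S⇒CSl⇒lClSl⇒llCllSl⇒lllClllSl⇒llllCllllSl⇒lllllClllllSl⇒llllllCllllllSl⇒lllllllClllllllSl⇒llllllllqlllllllSl⇒llllllllqlllllllCSll⇒llllllllqllllllllqSll⇒llllllllqllllllllqlll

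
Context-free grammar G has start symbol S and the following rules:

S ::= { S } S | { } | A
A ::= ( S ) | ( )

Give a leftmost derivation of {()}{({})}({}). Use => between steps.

S => {S}S => {A}S => {()}S => {()}{S}S => {()}{A}S => {()}{(S)}S => {()}{({})}S => {()}{({})}A => {()}{({})}(S) => {()}{({})}({})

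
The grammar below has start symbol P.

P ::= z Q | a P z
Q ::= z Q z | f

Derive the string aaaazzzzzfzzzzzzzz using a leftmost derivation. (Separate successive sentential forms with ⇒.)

P ⇒ aPz   [P ::= a P z]
aPz ⇒ aaPzz   [P ::= a P z]
aaPzz ⇒ aaaPzzz   [P ::= a P z]
aaaPzzz ⇒ aaaaPzzzz   [P ::= a P z]
aaaaPzzzz ⇒ aaaazQzzzz   [P ::= z Q]
aaaazQzzzz ⇒ aaaazzQzzzzz   [Q ::= z Q z]
aaaazzQzzzzz ⇒ aaaazzzQzzzzzz   [Q ::= z Q z]
aaaazzzQzzzzzz ⇒ aaaazzzzQzzzzzzz   [Q ::= z Q z]
aaaazzzzQzzzzzzz ⇒ aaaazzzzzQzzzzzzzz   [Q ::= z Q z]
aaaazzzzzQzzzzzzzz ⇒ aaaazzzzzfzzzzzzzz   [Q ::= f]

P⇒aPz⇒aaPzz⇒aaaPzzz⇒aaaaPzzzz⇒aaaazQzzzz⇒aaaazzQzzzzz⇒aaaazzzQzzzzzz⇒aaaazzzzQzzzzzzz⇒aaaazzzzzQzzzzzzzz⇒aaaazzzzzfzzzzzzzz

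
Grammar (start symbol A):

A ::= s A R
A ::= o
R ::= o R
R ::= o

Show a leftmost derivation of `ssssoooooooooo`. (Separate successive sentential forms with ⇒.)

A ⇒ sAR ⇒ ssARR ⇒ sssARRR ⇒ ssssARRRR ⇒ ssssoRRRR ⇒ ssssooRRRR ⇒ ssssoooRRR ⇒ ssssooooRRR ⇒ ssssoooooRRR ⇒ ssssooooooRR ⇒ ssssoooooooRR ⇒ ssssooooooooR ⇒ ssssoooooooooR ⇒ ssssoooooooooo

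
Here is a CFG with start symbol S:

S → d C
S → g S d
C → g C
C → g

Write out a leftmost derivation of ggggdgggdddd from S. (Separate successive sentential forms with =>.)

S=>gSd=>ggSdd=>gggSddd=>ggggSdddd=>ggggdCdddd=>ggggdgCdddd=>ggggdggCdddd=>ggggdgggdddd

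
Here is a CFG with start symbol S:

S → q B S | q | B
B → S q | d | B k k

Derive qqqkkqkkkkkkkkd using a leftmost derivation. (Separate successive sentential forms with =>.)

S=>qBS=>qBkkS=>qBkkkkS=>qBkkkkkkS=>qBkkkkkkkkS=>qSqkkkkkkkkS=>qBqkkkkkkkkS=>qBkkqkkkkkkkkS=>qSqkkqkkkkkkkkS=>qqqkkqkkkkkkkkS=>qqqkkqkkkkkkkkB=>qqqkkqkkkkkkkkd

S => qBS   [S → q B S]
qBS => qBkkS   [B → B k k]
qBkkS => qBkkkkS   [B → B k k]
qBkkkkS => qBkkkkkkS   [B → B k k]
qBkkkkkkS => qBkkkkkkkkS   [B → B k k]
qBkkkkkkkkS => qSqkkkkkkkkS   [B → S q]
qSqkkkkkkkkS => qBqkkkkkkkkS   [S → B]
qBqkkkkkkkkS => qBkkqkkkkkkkkS   [B → B k k]
qBkkqkkkkkkkkS => qSqkkqkkkkkkkkS   [B → S q]
qSqkkqkkkkkkkkS => qqqkkqkkkkkkkkS   [S → q]
qqqkkqkkkkkkkkS => qqqkkqkkkkkkkkB   [S → B]
qqqkkqkkkkkkkkB => qqqkkqkkkkkkkkd   [B → d]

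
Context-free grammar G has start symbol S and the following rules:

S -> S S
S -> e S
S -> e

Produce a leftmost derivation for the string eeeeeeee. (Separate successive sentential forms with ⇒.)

S⇒SS⇒eSS⇒eSSS⇒eSSSS⇒eSSSSS⇒eeSSSS⇒eeSSSSS⇒eeSSSSSS⇒eeeSSSSS⇒eeeeSSSS⇒eeeeeSSS⇒eeeeeeSS⇒eeeeeeeS⇒eeeeeeee

S ⇒ SS   [S -> S S]
SS ⇒ eSS   [S -> e S]
eSS ⇒ eSSS   [S -> S S]
eSSS ⇒ eSSSS   [S -> S S]
eSSSS ⇒ eSSSSS   [S -> S S]
eSSSSS ⇒ eeSSSS   [S -> e]
eeSSSS ⇒ eeSSSSS   [S -> S S]
eeSSSSS ⇒ eeSSSSSS   [S -> S S]
eeSSSSSS ⇒ eeeSSSSS   [S -> e]
eeeSSSSS ⇒ eeeeSSSS   [S -> e]
eeeeSSSS ⇒ eeeeeSSS   [S -> e]
eeeeeSSS ⇒ eeeeeeSS   [S -> e]
eeeeeeSS ⇒ eeeeeeeS   [S -> e]
eeeeeeeS ⇒ eeeeeeee   [S -> e]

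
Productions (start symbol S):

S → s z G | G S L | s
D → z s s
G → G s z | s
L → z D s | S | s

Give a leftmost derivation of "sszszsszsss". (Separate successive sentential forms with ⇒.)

S ⇒ GSL ⇒ GszSL ⇒ GszszSL ⇒ sszszSL ⇒ sszszGSLL ⇒ sszszGszSLL ⇒ sszszsszSLL ⇒ sszszsszsLL ⇒ sszszsszssL ⇒ sszszsszsss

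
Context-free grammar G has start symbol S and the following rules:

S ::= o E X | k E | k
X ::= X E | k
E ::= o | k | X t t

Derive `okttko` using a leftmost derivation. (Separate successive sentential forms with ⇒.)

S ⇒ oEX   [S ::= o E X]
oEX ⇒ oXttX   [E ::= X t t]
oXttX ⇒ okttX   [X ::= k]
okttX ⇒ okttXE   [X ::= X E]
okttXE ⇒ okttkE   [X ::= k]
okttkE ⇒ okttko   [E ::= o]

S⇒oEX⇒oXttX⇒okttX⇒okttXE⇒okttkE⇒okttko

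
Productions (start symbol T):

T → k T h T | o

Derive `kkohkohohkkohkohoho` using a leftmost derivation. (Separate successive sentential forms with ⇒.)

T⇒kThT⇒kkThThT⇒kkohThT⇒kkohkThThT⇒kkohkohThT⇒kkohkohohT⇒kkohkohohkThT⇒kkohkohohkkThThT⇒kkohkohohkkohThT⇒kkohkohohkkohkThThT⇒kkohkohohkkohkohThT⇒kkohkohohkkohkohohT⇒kkohkohohkkohkohoho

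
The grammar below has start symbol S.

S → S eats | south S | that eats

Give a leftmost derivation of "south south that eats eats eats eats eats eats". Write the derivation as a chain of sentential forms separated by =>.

S => south S   [S → south S]
south S => south S eats   [S → S eats]
south S eats => south S eats eats   [S → S eats]
south S eats eats => south south S eats eats   [S → south S]
south south S eats eats => south south S eats eats eats   [S → S eats]
south south S eats eats eats => south south S eats eats eats eats   [S → S eats]
south south S eats eats eats eats => south south S eats eats eats eats eats   [S → S eats]
south south S eats eats eats eats eats => south south that eats eats eats eats eats eats   [S → that eats]

S => south S => south S eats => south S eats eats => south south S eats eats => south south S eats eats eats => south south S eats eats eats eats => south south S eats eats eats eats eats => south south that eats eats eats eats eats eats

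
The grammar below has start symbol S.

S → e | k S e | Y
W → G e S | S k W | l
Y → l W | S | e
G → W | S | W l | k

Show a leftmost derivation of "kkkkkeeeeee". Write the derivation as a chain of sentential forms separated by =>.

S => kSe => kkSee => kkkSeee => kkkkSeeee => kkkkkSeeeee => kkkkkeeeeee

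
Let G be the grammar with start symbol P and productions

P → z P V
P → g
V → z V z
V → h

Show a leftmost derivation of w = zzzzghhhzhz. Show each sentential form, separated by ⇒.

P ⇒ zPV   [P → z P V]
zPV ⇒ zzPVV   [P → z P V]
zzPVV ⇒ zzzPVVV   [P → z P V]
zzzPVVV ⇒ zzzzPVVVV   [P → z P V]
zzzzPVVVV ⇒ zzzzgVVVV   [P → g]
zzzzgVVVV ⇒ zzzzghVVV   [V → h]
zzzzghVVV ⇒ zzzzghhVV   [V → h]
zzzzghhVV ⇒ zzzzghhhV   [V → h]
zzzzghhhV ⇒ zzzzghhhzVz   [V → z V z]
zzzzghhhzVz ⇒ zzzzghhhzhz   [V → h]

P⇒zPV⇒zzPVV⇒zzzPVVV⇒zzzzPVVVV⇒zzzzgVVVV⇒zzzzghVVV⇒zzzzghhVV⇒zzzzghhhV⇒zzzzghhhzVz⇒zzzzghhhzhz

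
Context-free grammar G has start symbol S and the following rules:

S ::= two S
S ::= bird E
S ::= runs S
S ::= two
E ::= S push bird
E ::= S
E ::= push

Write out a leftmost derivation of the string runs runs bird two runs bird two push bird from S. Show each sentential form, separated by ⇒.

S ⇒ runs S ⇒ runs runs S ⇒ runs runs bird E ⇒ runs runs bird S push bird ⇒ runs runs bird two S push bird ⇒ runs runs bird two runs S push bird ⇒ runs runs bird two runs bird E push bird ⇒ runs runs bird two runs bird S push bird ⇒ runs runs bird two runs bird two push bird

S ⇒ runs S   [S ::= runs S]
runs S ⇒ runs runs S   [S ::= runs S]
runs runs S ⇒ runs runs bird E   [S ::= bird E]
runs runs bird E ⇒ runs runs bird S push bird   [E ::= S push bird]
runs runs bird S push bird ⇒ runs runs bird two S push bird   [S ::= two S]
runs runs bird two S push bird ⇒ runs runs bird two runs S push bird   [S ::= runs S]
runs runs bird two runs S push bird ⇒ runs runs bird two runs bird E push bird   [S ::= bird E]
runs runs bird two runs bird E push bird ⇒ runs runs bird two runs bird S push bird   [E ::= S]
runs runs bird two runs bird S push bird ⇒ runs runs bird two runs bird two push bird   [S ::= two]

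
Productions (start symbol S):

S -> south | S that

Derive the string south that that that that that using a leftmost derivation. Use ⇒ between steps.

S ⇒ S that   [S -> S that]
S that ⇒ S that that   [S -> S that]
S that that ⇒ S that that that   [S -> S that]
S that that that ⇒ S that that that that   [S -> S that]
S that that that that ⇒ S that that that that that   [S -> S that]
S that that that that that ⇒ south that that that that that   [S -> south]

S ⇒ S that ⇒ S that that ⇒ S that that that ⇒ S that that that that ⇒ S that that that that that ⇒ south that that that that that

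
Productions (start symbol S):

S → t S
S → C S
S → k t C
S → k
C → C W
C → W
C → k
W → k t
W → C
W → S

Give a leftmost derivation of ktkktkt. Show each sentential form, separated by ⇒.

S⇒ktC⇒ktCW⇒ktCWW⇒ktkWW⇒ktkktW⇒ktkktkt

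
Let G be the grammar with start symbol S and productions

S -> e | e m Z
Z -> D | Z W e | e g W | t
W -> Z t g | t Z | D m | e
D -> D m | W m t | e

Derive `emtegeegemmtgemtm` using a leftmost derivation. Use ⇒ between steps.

S ⇒ emZ ⇒ emD ⇒ emDm ⇒ emWmtm ⇒ emtZmtm ⇒ emtZWemtm ⇒ emtegWWemtm ⇒ emtegeWemtm ⇒ emtegeZtgemtm ⇒ emtegeegWtgemtm ⇒ emtegeegDmtgemtm ⇒ emtegeegDmmtgemtm ⇒ emtegeegemmtgemtm

S ⇒ emZ   [S -> e m Z]
emZ ⇒ emD   [Z -> D]
emD ⇒ emDm   [D -> D m]
emDm ⇒ emWmtm   [D -> W m t]
emWmtm ⇒ emtZmtm   [W -> t Z]
emtZmtm ⇒ emtZWemtm   [Z -> Z W e]
emtZWemtm ⇒ emtegWWemtm   [Z -> e g W]
emtegWWemtm ⇒ emtegeWemtm   [W -> e]
emtegeWemtm ⇒ emtegeZtgemtm   [W -> Z t g]
emtegeZtgemtm ⇒ emtegeegWtgemtm   [Z -> e g W]
emtegeegWtgemtm ⇒ emtegeegDmtgemtm   [W -> D m]
emtegeegDmtgemtm ⇒ emtegeegDmmtgemtm   [D -> D m]
emtegeegDmmtgemtm ⇒ emtegeegemmtgemtm   [D -> e]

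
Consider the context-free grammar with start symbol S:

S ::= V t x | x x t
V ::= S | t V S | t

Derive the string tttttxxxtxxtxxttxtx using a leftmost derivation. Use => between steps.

S=>Vtx=>Stx=>Vtxtx=>tVStxtx=>ttVSStxtx=>tttVSSStxtx=>tttSSSStxtx=>tttVtxSSStxtx=>tttttxSSStxtx=>tttttxxxtSStxtx=>tttttxxxtxxtStxtx=>tttttxxxtxxtxxttxtx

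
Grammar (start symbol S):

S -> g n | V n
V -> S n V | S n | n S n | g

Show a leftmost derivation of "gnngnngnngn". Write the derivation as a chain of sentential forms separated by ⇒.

S ⇒ Vn ⇒ SnVn ⇒ gnnVn ⇒ gnnSnVn ⇒ gnngnnVn ⇒ gnngnnSnVn ⇒ gnngnnVnnVn ⇒ gnngnngnnVn ⇒ gnngnngnngn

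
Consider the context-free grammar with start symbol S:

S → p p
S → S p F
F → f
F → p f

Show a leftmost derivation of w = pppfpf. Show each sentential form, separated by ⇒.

S⇒SpF⇒SpFpF⇒pppFpF⇒pppfpF⇒pppfpf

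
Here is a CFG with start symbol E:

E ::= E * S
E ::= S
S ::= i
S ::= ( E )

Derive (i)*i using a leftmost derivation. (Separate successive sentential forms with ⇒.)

E⇒E*S⇒S*S⇒(E)*S⇒(S)*S⇒(i)*S⇒(i)*i

E ⇒ E*S   [E ::= E * S]
E*S ⇒ S*S   [E ::= S]
S*S ⇒ (E)*S   [S ::= ( E )]
(E)*S ⇒ (S)*S   [E ::= S]
(S)*S ⇒ (i)*S   [S ::= i]
(i)*S ⇒ (i)*i   [S ::= i]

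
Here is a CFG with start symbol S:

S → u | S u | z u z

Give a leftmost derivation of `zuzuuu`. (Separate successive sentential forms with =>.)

S=>Su=>Suu=>Suuu=>zuzuuu

S => Su   [S → S u]
Su => Suu   [S → S u]
Suu => Suuu   [S → S u]
Suuu => zuzuuu   [S → z u z]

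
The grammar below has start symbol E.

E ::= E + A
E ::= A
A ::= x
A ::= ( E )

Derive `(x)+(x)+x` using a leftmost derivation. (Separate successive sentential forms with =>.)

E => E+A   [E ::= E + A]
E+A => E+A+A   [E ::= E + A]
E+A+A => A+A+A   [E ::= A]
A+A+A => (E)+A+A   [A ::= ( E )]
(E)+A+A => (A)+A+A   [E ::= A]
(A)+A+A => (x)+A+A   [A ::= x]
(x)+A+A => (x)+(E)+A   [A ::= ( E )]
(x)+(E)+A => (x)+(A)+A   [E ::= A]
(x)+(A)+A => (x)+(x)+A   [A ::= x]
(x)+(x)+A => (x)+(x)+x   [A ::= x]

E => E+A => E+A+A => A+A+A => (E)+A+A => (A)+A+A => (x)+A+A => (x)+(E)+A => (x)+(A)+A => (x)+(x)+A => (x)+(x)+x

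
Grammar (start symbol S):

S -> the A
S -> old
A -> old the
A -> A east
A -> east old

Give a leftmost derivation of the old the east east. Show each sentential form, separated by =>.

S => the A => the A east => the A east east => the old the east east

S => the A   [S -> the A]
the A => the A east   [A -> A east]
the A east => the A east east   [A -> A east]
the A east east => the old the east east   [A -> old the]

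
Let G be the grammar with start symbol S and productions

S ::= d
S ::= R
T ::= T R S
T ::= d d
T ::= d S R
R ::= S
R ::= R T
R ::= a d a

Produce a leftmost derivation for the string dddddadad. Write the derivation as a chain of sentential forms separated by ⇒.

S ⇒ R   [S ::= R]
R ⇒ RT   [R ::= R T]
RT ⇒ RTT   [R ::= R T]
RTT ⇒ STT   [R ::= S]
STT ⇒ dTT   [S ::= d]
dTT ⇒ dddT   [T ::= d d]
dddT ⇒ dddTRS   [T ::= T R S]
dddTRS ⇒ dddddRS   [T ::= d d]
dddddRS ⇒ dddddadaS   [R ::= a d a]
dddddadaS ⇒ dddddadad   [S ::= d]

S ⇒ R ⇒ RT ⇒ RTT ⇒ STT ⇒ dTT ⇒ dddT ⇒ dddTRS ⇒ dddddRS ⇒ dddddadaS ⇒ dddddadad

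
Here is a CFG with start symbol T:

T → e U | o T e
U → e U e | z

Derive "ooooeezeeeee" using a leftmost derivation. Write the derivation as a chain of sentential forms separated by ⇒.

T⇒oTe⇒ooTee⇒oooTeee⇒ooooTeeee⇒ooooeUeeee⇒ooooeeUeeeee⇒ooooeezeeeee

T ⇒ oTe   [T → o T e]
oTe ⇒ ooTee   [T → o T e]
ooTee ⇒ oooTeee   [T → o T e]
oooTeee ⇒ ooooTeeee   [T → o T e]
ooooTeeee ⇒ ooooeUeeee   [T → e U]
ooooeUeeee ⇒ ooooeeUeeeee   [U → e U e]
ooooeeUeeeee ⇒ ooooeezeeeee   [U → z]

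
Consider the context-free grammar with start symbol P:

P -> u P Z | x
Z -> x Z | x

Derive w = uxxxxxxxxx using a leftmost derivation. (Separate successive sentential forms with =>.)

P => uPZ   [P -> u P Z]
uPZ => uxZ   [P -> x]
uxZ => uxxZ   [Z -> x Z]
uxxZ => uxxxZ   [Z -> x Z]
uxxxZ => uxxxxZ   [Z -> x Z]
uxxxxZ => uxxxxxZ   [Z -> x Z]
uxxxxxZ => uxxxxxxZ   [Z -> x Z]
uxxxxxxZ => uxxxxxxxZ   [Z -> x Z]
uxxxxxxxZ => uxxxxxxxxZ   [Z -> x Z]
uxxxxxxxxZ => uxxxxxxxxx   [Z -> x]

P=>uPZ=>uxZ=>uxxZ=>uxxxZ=>uxxxxZ=>uxxxxxZ=>uxxxxxxZ=>uxxxxxxxZ=>uxxxxxxxxZ=>uxxxxxxxxx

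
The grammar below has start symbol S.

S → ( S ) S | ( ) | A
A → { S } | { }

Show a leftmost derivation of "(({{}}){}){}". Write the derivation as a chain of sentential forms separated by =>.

S => (S)S => ((S)S)S => ((A)S)S => (({S})S)S => (({A})S)S => (({{}})S)S => (({{}})A)S => (({{}}){})S => (({{}}){})A => (({{}}){}){}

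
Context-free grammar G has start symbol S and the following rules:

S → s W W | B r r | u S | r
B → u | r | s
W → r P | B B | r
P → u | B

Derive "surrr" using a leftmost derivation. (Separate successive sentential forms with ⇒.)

S ⇒ sWW ⇒ sBBW ⇒ suBW ⇒ surW ⇒ surBB ⇒ surrB ⇒ surrr

S ⇒ sWW   [S → s W W]
sWW ⇒ sBBW   [W → B B]
sBBW ⇒ suBW   [B → u]
suBW ⇒ surW   [B → r]
surW ⇒ surBB   [W → B B]
surBB ⇒ surrB   [B → r]
surrB ⇒ surrr   [B → r]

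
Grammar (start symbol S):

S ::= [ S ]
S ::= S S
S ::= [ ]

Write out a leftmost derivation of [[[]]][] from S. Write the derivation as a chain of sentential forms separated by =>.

S=>SS=>[S]S=>[[S]]S=>[[[]]]S=>[[[]]][]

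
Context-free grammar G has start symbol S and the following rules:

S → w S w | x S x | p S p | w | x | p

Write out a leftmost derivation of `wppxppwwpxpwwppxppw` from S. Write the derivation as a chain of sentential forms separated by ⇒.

S ⇒ wSw ⇒ wpSpw ⇒ wppSppw ⇒ wppxSxppw ⇒ wppxpSpxppw ⇒ wppxppSppxppw ⇒ wppxppwSwppxppw ⇒ wppxppwwSwwppxppw ⇒ wppxppwwpSpwwppxppw ⇒ wppxppwwpxpwwppxppw

S ⇒ wSw   [S → w S w]
wSw ⇒ wpSpw   [S → p S p]
wpSpw ⇒ wppSppw   [S → p S p]
wppSppw ⇒ wppxSxppw   [S → x S x]
wppxSxppw ⇒ wppxpSpxppw   [S → p S p]
wppxpSpxppw ⇒ wppxppSppxppw   [S → p S p]
wppxppSppxppw ⇒ wppxppwSwppxppw   [S → w S w]
wppxppwSwppxppw ⇒ wppxppwwSwwppxppw   [S → w S w]
wppxppwwSwwppxppw ⇒ wppxppwwpSpwwppxppw   [S → p S p]
wppxppwwpSpwwppxppw ⇒ wppxppwwpxpwwppxppw   [S → x]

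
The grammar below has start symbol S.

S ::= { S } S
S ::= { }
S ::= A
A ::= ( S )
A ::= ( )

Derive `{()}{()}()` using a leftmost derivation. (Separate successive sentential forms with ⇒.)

S ⇒ {S}S   [S ::= { S } S]
{S}S ⇒ {A}S   [S ::= A]
{A}S ⇒ {()}S   [A ::= ( )]
{()}S ⇒ {()}{S}S   [S ::= { S } S]
{()}{S}S ⇒ {()}{A}S   [S ::= A]
{()}{A}S ⇒ {()}{()}S   [A ::= ( )]
{()}{()}S ⇒ {()}{()}A   [S ::= A]
{()}{()}A ⇒ {()}{()}()   [A ::= ( )]

S ⇒ {S}S ⇒ {A}S ⇒ {()}S ⇒ {()}{S}S ⇒ {()}{A}S ⇒ {()}{()}S ⇒ {()}{()}A ⇒ {()}{()}()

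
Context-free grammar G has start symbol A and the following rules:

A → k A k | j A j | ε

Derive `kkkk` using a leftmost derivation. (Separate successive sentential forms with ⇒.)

A⇒kAk⇒kkAkk⇒kkkk

A ⇒ kAk   [A → k A k]
kAk ⇒ kkAkk   [A → k A k]
kkAkk ⇒ kkkk   [A → ε]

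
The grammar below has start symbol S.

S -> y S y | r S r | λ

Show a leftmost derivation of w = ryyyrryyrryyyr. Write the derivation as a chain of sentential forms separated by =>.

S => rSr => rySyr => ryySyyr => ryyySyyyr => ryyyrSryyyr => ryyyrrSrryyyr => ryyyrrySyrryyyr => ryyyrryyrryyyr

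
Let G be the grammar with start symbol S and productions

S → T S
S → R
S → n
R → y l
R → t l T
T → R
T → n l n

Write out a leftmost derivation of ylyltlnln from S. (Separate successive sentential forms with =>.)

S => TS   [S → T S]
TS => RS   [T → R]
RS => ylS   [R → y l]
ylS => ylTS   [S → T S]
ylTS => ylRS   [T → R]
ylRS => ylylS   [R → y l]
ylylS => ylylR   [S → R]
ylylR => ylyltlT   [R → t l T]
ylyltlT => ylyltlnln   [T → n l n]

S => TS => RS => ylS => ylTS => ylRS => ylylS => ylylR => ylyltlT => ylyltlnln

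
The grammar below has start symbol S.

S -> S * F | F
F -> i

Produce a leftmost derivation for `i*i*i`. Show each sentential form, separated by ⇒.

S ⇒ S*F   [S -> S * F]
S*F ⇒ S*F*F   [S -> S * F]
S*F*F ⇒ F*F*F   [S -> F]
F*F*F ⇒ i*F*F   [F -> i]
i*F*F ⇒ i*i*F   [F -> i]
i*i*F ⇒ i*i*i   [F -> i]

S ⇒ S*F ⇒ S*F*F ⇒ F*F*F ⇒ i*F*F ⇒ i*i*F ⇒ i*i*i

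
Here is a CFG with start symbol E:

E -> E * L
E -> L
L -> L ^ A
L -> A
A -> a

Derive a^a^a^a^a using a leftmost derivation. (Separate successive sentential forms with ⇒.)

E⇒L⇒L^A⇒L^A^A⇒L^A^A^A⇒L^A^A^A^A⇒A^A^A^A^A⇒a^A^A^A^A⇒a^a^A^A^A⇒a^a^a^A^A⇒a^a^a^a^A⇒a^a^a^a^a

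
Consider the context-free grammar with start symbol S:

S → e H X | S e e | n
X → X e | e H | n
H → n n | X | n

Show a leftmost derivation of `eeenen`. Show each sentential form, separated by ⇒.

S⇒eHX⇒eXX⇒eXeX⇒eeHeX⇒eeXeX⇒eeeHeX⇒eeeneX⇒eeenen

S ⇒ eHX   [S → e H X]
eHX ⇒ eXX   [H → X]
eXX ⇒ eXeX   [X → X e]
eXeX ⇒ eeHeX   [X → e H]
eeHeX ⇒ eeXeX   [H → X]
eeXeX ⇒ eeeHeX   [X → e H]
eeeHeX ⇒ eeeneX   [H → n]
eeeneX ⇒ eeenen   [X → n]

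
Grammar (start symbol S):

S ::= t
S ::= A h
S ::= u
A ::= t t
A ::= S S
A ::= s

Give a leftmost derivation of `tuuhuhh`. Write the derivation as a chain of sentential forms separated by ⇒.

S ⇒ Ah ⇒ SSh ⇒ tSh ⇒ tAhh ⇒ tSShh ⇒ tAhShh ⇒ tSShShh ⇒ tuShShh ⇒ tuuhShh ⇒ tuuhuhh

S ⇒ Ah   [S ::= A h]
Ah ⇒ SSh   [A ::= S S]
SSh ⇒ tSh   [S ::= t]
tSh ⇒ tAhh   [S ::= A h]
tAhh ⇒ tSShh   [A ::= S S]
tSShh ⇒ tAhShh   [S ::= A h]
tAhShh ⇒ tSShShh   [A ::= S S]
tSShShh ⇒ tuShShh   [S ::= u]
tuShShh ⇒ tuuhShh   [S ::= u]
tuuhShh ⇒ tuuhuhh   [S ::= u]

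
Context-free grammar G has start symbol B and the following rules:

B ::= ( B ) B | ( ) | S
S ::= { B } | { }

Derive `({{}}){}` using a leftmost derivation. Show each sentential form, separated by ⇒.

B ⇒ (B)B   [B ::= ( B ) B]
(B)B ⇒ (S)B   [B ::= S]
(S)B ⇒ ({B})B   [S ::= { B }]
({B})B ⇒ ({S})B   [B ::= S]
({S})B ⇒ ({{}})B   [S ::= { }]
({{}})B ⇒ ({{}})S   [B ::= S]
({{}})S ⇒ ({{}}){}   [S ::= { }]

B⇒(B)B⇒(S)B⇒({B})B⇒({S})B⇒({{}})B⇒({{}})S⇒({{}}){}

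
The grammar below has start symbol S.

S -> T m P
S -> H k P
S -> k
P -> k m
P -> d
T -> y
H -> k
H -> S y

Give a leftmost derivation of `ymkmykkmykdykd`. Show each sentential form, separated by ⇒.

S ⇒ HkP ⇒ SykP ⇒ HkPykP ⇒ SykPykP ⇒ HkPykPykP ⇒ SykPykPykP ⇒ TmPykPykPykP ⇒ ymPykPykPykP ⇒ ymkmykPykPykP ⇒ ymkmykkmykPykP ⇒ ymkmykkmykdykP ⇒ ymkmykkmykdykd

S ⇒ HkP   [S -> H k P]
HkP ⇒ SykP   [H -> S y]
SykP ⇒ HkPykP   [S -> H k P]
HkPykP ⇒ SykPykP   [H -> S y]
SykPykP ⇒ HkPykPykP   [S -> H k P]
HkPykPykP ⇒ SykPykPykP   [H -> S y]
SykPykPykP ⇒ TmPykPykPykP   [S -> T m P]
TmPykPykPykP ⇒ ymPykPykPykP   [T -> y]
ymPykPykPykP ⇒ ymkmykPykPykP   [P -> k m]
ymkmykPykPykP ⇒ ymkmykkmykPykP   [P -> k m]
ymkmykkmykPykP ⇒ ymkmykkmykdykP   [P -> d]
ymkmykkmykdykP ⇒ ymkmykkmykdykd   [P -> d]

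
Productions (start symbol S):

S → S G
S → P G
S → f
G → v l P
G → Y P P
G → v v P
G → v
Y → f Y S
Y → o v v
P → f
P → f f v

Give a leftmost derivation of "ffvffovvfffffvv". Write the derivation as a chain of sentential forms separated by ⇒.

S⇒SG⇒PGG⇒ffvGG⇒ffvYPPG⇒ffvfYSPPG⇒ffvffYSSPPG⇒ffvffovvSSPPG⇒ffvffovvfSPPG⇒ffvffovvffPPG⇒ffvffovvfffPG⇒ffvffovvfffffvG⇒ffvffovvfffffvv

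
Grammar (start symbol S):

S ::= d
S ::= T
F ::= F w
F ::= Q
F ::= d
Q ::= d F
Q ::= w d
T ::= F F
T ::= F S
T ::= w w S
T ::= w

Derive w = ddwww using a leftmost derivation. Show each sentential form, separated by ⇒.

S⇒T⇒FS⇒QS⇒dFS⇒ddS⇒ddT⇒ddwwS⇒ddwwT⇒ddwww

S ⇒ T   [S ::= T]
T ⇒ FS   [T ::= F S]
FS ⇒ QS   [F ::= Q]
QS ⇒ dFS   [Q ::= d F]
dFS ⇒ ddS   [F ::= d]
ddS ⇒ ddT   [S ::= T]
ddT ⇒ ddwwS   [T ::= w w S]
ddwwS ⇒ ddwwT   [S ::= T]
ddwwT ⇒ ddwww   [T ::= w]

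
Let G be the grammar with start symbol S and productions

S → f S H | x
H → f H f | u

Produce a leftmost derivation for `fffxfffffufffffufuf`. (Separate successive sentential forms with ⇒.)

S ⇒ fSH ⇒ ffSHH ⇒ fffSHHH ⇒ fffxHHH ⇒ fffxfHfHH ⇒ fffxffHffHH ⇒ fffxfffHfffHH ⇒ fffxffffHffffHH ⇒ fffxfffffHfffffHH ⇒ fffxfffffufffffHH ⇒ fffxfffffufffffuH ⇒ fffxfffffufffffufHf ⇒ fffxfffffufffffufuf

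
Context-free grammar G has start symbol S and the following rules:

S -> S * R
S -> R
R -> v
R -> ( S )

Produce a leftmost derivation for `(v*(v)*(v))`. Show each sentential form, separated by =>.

S=>R=>(S)=>(S*R)=>(S*R*R)=>(R*R*R)=>(v*R*R)=>(v*(S)*R)=>(v*(R)*R)=>(v*(v)*R)=>(v*(v)*(S))=>(v*(v)*(R))=>(v*(v)*(v))

S => R   [S -> R]
R => (S)   [R -> ( S )]
(S) => (S*R)   [S -> S * R]
(S*R) => (S*R*R)   [S -> S * R]
(S*R*R) => (R*R*R)   [S -> R]
(R*R*R) => (v*R*R)   [R -> v]
(v*R*R) => (v*(S)*R)   [R -> ( S )]
(v*(S)*R) => (v*(R)*R)   [S -> R]
(v*(R)*R) => (v*(v)*R)   [R -> v]
(v*(v)*R) => (v*(v)*(S))   [R -> ( S )]
(v*(v)*(S)) => (v*(v)*(R))   [S -> R]
(v*(v)*(R)) => (v*(v)*(v))   [R -> v]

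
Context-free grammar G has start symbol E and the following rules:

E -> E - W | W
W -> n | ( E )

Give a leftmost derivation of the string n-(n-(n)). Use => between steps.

E => E-W => W-W => n-W => n-(E) => n-(E-W) => n-(W-W) => n-(n-W) => n-(n-(E)) => n-(n-(W)) => n-(n-(n))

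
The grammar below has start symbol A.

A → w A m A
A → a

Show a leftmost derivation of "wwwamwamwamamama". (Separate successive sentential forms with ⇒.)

A ⇒ wAmA ⇒ wwAmAmA ⇒ wwwAmAmAmA ⇒ wwwamAmAmA ⇒ wwwamwAmAmAmA ⇒ wwwamwamAmAmA ⇒ wwwamwamwAmAmAmA ⇒ wwwamwamwamAmAmA ⇒ wwwamwamwamamAmA ⇒ wwwamwamwamamamA ⇒ wwwamwamwamamama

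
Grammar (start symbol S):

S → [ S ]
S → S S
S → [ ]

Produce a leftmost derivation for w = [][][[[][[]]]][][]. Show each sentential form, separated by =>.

S => SS => SSS => []SS => []SSS => []SSSS => [][]SSS => [][][S]SS => [][][[S]]SS => [][][[SS]]SS => [][][[[]S]]SS => [][][[[][S]]]SS => [][][[[][[]]]]SS => [][][[[][[]]]][]S => [][][[[][[]]]][][]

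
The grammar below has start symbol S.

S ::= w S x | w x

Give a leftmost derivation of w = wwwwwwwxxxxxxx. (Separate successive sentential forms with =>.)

S => wSx => wwSxx => wwwSxxx => wwwwSxxxx => wwwwwSxxxxx => wwwwwwSxxxxxx => wwwwwwwxxxxxxx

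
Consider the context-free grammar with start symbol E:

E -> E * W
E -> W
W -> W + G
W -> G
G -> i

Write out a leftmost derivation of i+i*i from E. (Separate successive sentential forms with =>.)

E=>E*W=>W*W=>W+G*W=>G+G*W=>i+G*W=>i+i*W=>i+i*G=>i+i*i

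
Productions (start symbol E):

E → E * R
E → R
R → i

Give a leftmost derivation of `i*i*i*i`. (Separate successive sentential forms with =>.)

E => E*R   [E → E * R]
E*R => E*R*R   [E → E * R]
E*R*R => E*R*R*R   [E → E * R]
E*R*R*R => R*R*R*R   [E → R]
R*R*R*R => i*R*R*R   [R → i]
i*R*R*R => i*i*R*R   [R → i]
i*i*R*R => i*i*i*R   [R → i]
i*i*i*R => i*i*i*i   [R → i]

E=>E*R=>E*R*R=>E*R*R*R=>R*R*R*R=>i*R*R*R=>i*i*R*R=>i*i*i*R=>i*i*i*i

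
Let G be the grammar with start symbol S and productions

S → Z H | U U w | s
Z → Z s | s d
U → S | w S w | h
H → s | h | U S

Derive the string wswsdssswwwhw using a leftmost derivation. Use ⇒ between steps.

S ⇒ UUw   [S → U U w]
UUw ⇒ wSwUw   [U → w S w]
wSwUw ⇒ wUUwwUw   [S → U U w]
wUUwwUw ⇒ wSUwwUw   [U → S]
wSUwwUw ⇒ wsUwwUw   [S → s]
wsUwwUw ⇒ wswSwwwUw   [U → w S w]
wswSwwwUw ⇒ wswZHwwwUw   [S → Z H]
wswZHwwwUw ⇒ wswZsHwwwUw   [Z → Z s]
wswZsHwwwUw ⇒ wswZssHwwwUw   [Z → Z s]
wswZssHwwwUw ⇒ wswsdssHwwwUw   [Z → s d]
wswsdssHwwwUw ⇒ wswsdssswwwUw   [H → s]
wswsdssswwwUw ⇒ wswsdssswwwhw   [U → h]

S⇒UUw⇒wSwUw⇒wUUwwUw⇒wSUwwUw⇒wsUwwUw⇒wswSwwwUw⇒wswZHwwwUw⇒wswZsHwwwUw⇒wswZssHwwwUw⇒wswsdssHwwwUw⇒wswsdssswwwUw⇒wswsdssswwwhw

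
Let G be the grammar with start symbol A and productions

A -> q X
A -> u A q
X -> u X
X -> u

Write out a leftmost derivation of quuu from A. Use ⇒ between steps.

A ⇒ qX ⇒ quX ⇒ quuX ⇒ quuu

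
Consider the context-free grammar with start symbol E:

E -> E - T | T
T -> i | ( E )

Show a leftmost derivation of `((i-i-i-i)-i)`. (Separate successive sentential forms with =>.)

E=>T=>(E)=>(E-T)=>(T-T)=>((E)-T)=>((E-T)-T)=>((E-T-T)-T)=>((E-T-T-T)-T)=>((T-T-T-T)-T)=>((i-T-T-T)-T)=>((i-i-T-T)-T)=>((i-i-i-T)-T)=>((i-i-i-i)-T)=>((i-i-i-i)-i)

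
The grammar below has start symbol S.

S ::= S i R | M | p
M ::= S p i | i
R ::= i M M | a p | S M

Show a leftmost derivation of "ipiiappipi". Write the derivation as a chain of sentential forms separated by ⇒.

S ⇒ M ⇒ Spi ⇒ Mpi ⇒ Spipi ⇒ SiRpipi ⇒ MiRpipi ⇒ SpiiRpipi ⇒ MpiiRpipi ⇒ ipiiRpipi ⇒ ipiiappipi

S ⇒ M   [S ::= M]
M ⇒ Spi   [M ::= S p i]
Spi ⇒ Mpi   [S ::= M]
Mpi ⇒ Spipi   [M ::= S p i]
Spipi ⇒ SiRpipi   [S ::= S i R]
SiRpipi ⇒ MiRpipi   [S ::= M]
MiRpipi ⇒ SpiiRpipi   [M ::= S p i]
SpiiRpipi ⇒ MpiiRpipi   [S ::= M]
MpiiRpipi ⇒ ipiiRpipi   [M ::= i]
ipiiRpipi ⇒ ipiiappipi   [R ::= a p]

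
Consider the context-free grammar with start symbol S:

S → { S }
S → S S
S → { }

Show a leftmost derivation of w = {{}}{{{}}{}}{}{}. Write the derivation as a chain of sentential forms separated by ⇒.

S ⇒ SS ⇒ SSS ⇒ SSSS ⇒ {S}SSS ⇒ {{}}SSS ⇒ {{}}{S}SS ⇒ {{}}{SS}SS ⇒ {{}}{{S}S}SS ⇒ {{}}{{{}}S}SS ⇒ {{}}{{{}}{}}SS ⇒ {{}}{{{}}{}}{}S ⇒ {{}}{{{}}{}}{}{}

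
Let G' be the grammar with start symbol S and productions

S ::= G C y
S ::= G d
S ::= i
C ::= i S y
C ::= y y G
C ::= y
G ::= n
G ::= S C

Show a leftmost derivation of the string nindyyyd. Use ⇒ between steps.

S⇒Gd⇒SCd⇒GCyCd⇒nCyCd⇒niSyyCd⇒niGdyyCd⇒nindyyCd⇒nindyyyd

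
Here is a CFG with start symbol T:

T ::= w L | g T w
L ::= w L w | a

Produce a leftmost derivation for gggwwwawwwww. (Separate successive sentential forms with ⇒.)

T ⇒ gTw ⇒ ggTww ⇒ gggTwww ⇒ gggwLwww ⇒ gggwwLwwww ⇒ gggwwwLwwwww ⇒ gggwwwawwwww

T ⇒ gTw   [T ::= g T w]
gTw ⇒ ggTww   [T ::= g T w]
ggTww ⇒ gggTwww   [T ::= g T w]
gggTwww ⇒ gggwLwww   [T ::= w L]
gggwLwww ⇒ gggwwLwwww   [L ::= w L w]
gggwwLwwww ⇒ gggwwwLwwwww   [L ::= w L w]
gggwwwLwwwww ⇒ gggwwwawwwww   [L ::= a]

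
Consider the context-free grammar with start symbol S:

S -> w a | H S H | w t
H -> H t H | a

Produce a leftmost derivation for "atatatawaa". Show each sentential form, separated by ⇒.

S ⇒ HSH   [S -> H S H]
HSH ⇒ HtHSH   [H -> H t H]
HtHSH ⇒ HtHtHSH   [H -> H t H]
HtHtHSH ⇒ HtHtHtHSH   [H -> H t H]
HtHtHtHSH ⇒ atHtHtHSH   [H -> a]
atHtHtHSH ⇒ atatHtHSH   [H -> a]
atatHtHSH ⇒ atatatHSH   [H -> a]
atatatHSH ⇒ atatataSH   [H -> a]
atatataSH ⇒ atatatawaH   [S -> w a]
atatatawaH ⇒ atatatawaa   [H -> a]

S ⇒ HSH ⇒ HtHSH ⇒ HtHtHSH ⇒ HtHtHtHSH ⇒ atHtHtHSH ⇒ atatHtHSH ⇒ atatatHSH ⇒ atatataSH ⇒ atatatawaH ⇒ atatatawaa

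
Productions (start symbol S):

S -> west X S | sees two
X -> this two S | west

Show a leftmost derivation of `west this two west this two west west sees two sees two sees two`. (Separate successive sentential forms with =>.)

S => west X S => west this two S S => west this two west X S S => west this two west this two S S S => west this two west this two west X S S S => west this two west this two west west S S S => west this two west this two west west sees two S S => west this two west this two west west sees two sees two S => west this two west this two west west sees two sees two sees two

S => west X S   [S -> west X S]
west X S => west this two S S   [X -> this two S]
west this two S S => west this two west X S S   [S -> west X S]
west this two west X S S => west this two west this two S S S   [X -> this two S]
west this two west this two S S S => west this two west this two west X S S S   [S -> west X S]
west this two west this two west X S S S => west this two west this two west west S S S   [X -> west]
west this two west this two west west S S S => west this two west this two west west sees two S S   [S -> sees two]
west this two west this two west west sees two S S => west this two west this two west west sees two sees two S   [S -> sees two]
west this two west this two west west sees two sees two S => west this two west this two west west sees two sees two sees two   [S -> sees two]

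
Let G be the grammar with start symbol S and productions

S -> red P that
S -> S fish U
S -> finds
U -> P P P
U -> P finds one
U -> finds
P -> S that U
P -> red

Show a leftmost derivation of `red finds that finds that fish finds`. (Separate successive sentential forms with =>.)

S => S fish U   [S -> S fish U]
S fish U => red P that fish U   [S -> red P that]
red P that fish U => red S that U that fish U   [P -> S that U]
red S that U that fish U => red finds that U that fish U   [S -> finds]
red finds that U that fish U => red finds that finds that fish U   [U -> finds]
red finds that finds that fish U => red finds that finds that fish finds   [U -> finds]

S => S fish U => red P that fish U => red S that U that fish U => red finds that U that fish U => red finds that finds that fish U => red finds that finds that fish finds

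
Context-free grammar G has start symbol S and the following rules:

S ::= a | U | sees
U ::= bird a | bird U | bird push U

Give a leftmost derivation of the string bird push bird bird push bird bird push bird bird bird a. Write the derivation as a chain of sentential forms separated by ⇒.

S ⇒ U ⇒ bird push U ⇒ bird push bird U ⇒ bird push bird bird push U ⇒ bird push bird bird push bird U ⇒ bird push bird bird push bird bird push U ⇒ bird push bird bird push bird bird push bird U ⇒ bird push bird bird push bird bird push bird bird U ⇒ bird push bird bird push bird bird push bird bird bird a

S ⇒ U   [S ::= U]
U ⇒ bird push U   [U ::= bird push U]
bird push U ⇒ bird push bird U   [U ::= bird U]
bird push bird U ⇒ bird push bird bird push U   [U ::= bird push U]
bird push bird bird push U ⇒ bird push bird bird push bird U   [U ::= bird U]
bird push bird bird push bird U ⇒ bird push bird bird push bird bird push U   [U ::= bird push U]
bird push bird bird push bird bird push U ⇒ bird push bird bird push bird bird push bird U   [U ::= bird U]
bird push bird bird push bird bird push bird U ⇒ bird push bird bird push bird bird push bird bird U   [U ::= bird U]
bird push bird bird push bird bird push bird bird U ⇒ bird push bird bird push bird bird push bird bird bird a   [U ::= bird a]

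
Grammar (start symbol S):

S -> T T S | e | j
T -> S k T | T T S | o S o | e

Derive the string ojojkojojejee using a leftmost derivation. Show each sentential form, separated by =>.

S => TTS   [S -> T T S]
TTS => TTSTS   [T -> T T S]
TTSTS => TTSTSTS   [T -> T T S]
TTSTSTS => oSoTSTSTS   [T -> o S o]
oSoTSTSTS => ojoTSTSTS   [S -> j]
ojoTSTSTS => ojoSkTSTSTS   [T -> S k T]
ojoSkTSTSTS => ojojkTSTSTS   [S -> j]
ojojkTSTSTS => ojojkoSoSTSTS   [T -> o S o]
ojojkoSoSTSTS => ojojkojoSTSTS   [S -> j]
ojojkojoSTSTS => ojojkojojTSTS   [S -> j]
ojojkojojTSTS => ojojkojojeSTS   [T -> e]
ojojkojojeSTS => ojojkojojejTS   [S -> j]
ojojkojojejTS => ojojkojojejeS   [T -> e]
ojojkojojejeS => ojojkojojejee   [S -> e]

S => TTS => TTSTS => TTSTSTS => oSoTSTSTS => ojoTSTSTS => ojoSkTSTSTS => ojojkTSTSTS => ojojkoSoSTSTS => ojojkojoSTSTS => ojojkojojTSTS => ojojkojojeSTS => ojojkojojejTS => ojojkojojejeS => ojojkojojejee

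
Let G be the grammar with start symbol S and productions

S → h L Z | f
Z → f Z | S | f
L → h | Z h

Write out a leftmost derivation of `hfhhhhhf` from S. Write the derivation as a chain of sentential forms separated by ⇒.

S ⇒ hLZ   [S → h L Z]
hLZ ⇒ hZhZ   [L → Z h]
hZhZ ⇒ hfhZ   [Z → f]
hfhZ ⇒ hfhS   [Z → S]
hfhS ⇒ hfhhLZ   [S → h L Z]
hfhhLZ ⇒ hfhhhZ   [L → h]
hfhhhZ ⇒ hfhhhS   [Z → S]
hfhhhS ⇒ hfhhhhLZ   [S → h L Z]
hfhhhhLZ ⇒ hfhhhhhZ   [L → h]
hfhhhhhZ ⇒ hfhhhhhf   [Z → f]

S ⇒ hLZ ⇒ hZhZ ⇒ hfhZ ⇒ hfhS ⇒ hfhhLZ ⇒ hfhhhZ ⇒ hfhhhS ⇒ hfhhhhLZ ⇒ hfhhhhhZ ⇒ hfhhhhhf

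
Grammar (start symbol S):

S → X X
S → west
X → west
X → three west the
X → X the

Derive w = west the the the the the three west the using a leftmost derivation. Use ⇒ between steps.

S ⇒ X X   [S → X X]
X X ⇒ X the X   [X → X the]
X the X ⇒ X the the X   [X → X the]
X the the X ⇒ X the the the X   [X → X the]
X the the the X ⇒ X the the the the X   [X → X the]
X the the the the X ⇒ X the the the the the X   [X → X the]
X the the the the the X ⇒ west the the the the the X   [X → west]
west the the the the the X ⇒ west the the the the the three west the   [X → three west the]

S ⇒ X X ⇒ X the X ⇒ X the the X ⇒ X the the the X ⇒ X the the the the X ⇒ X the the the the the X ⇒ west the the the the the X ⇒ west the the the the the three west the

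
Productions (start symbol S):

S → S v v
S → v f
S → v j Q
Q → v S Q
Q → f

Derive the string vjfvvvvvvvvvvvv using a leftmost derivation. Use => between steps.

S => Svv => Svvvv => Svvvvvv => Svvvvvvvv => Svvvvvvvvvv => Svvvvvvvvvvvv => vjQvvvvvvvvvvvv => vjfvvvvvvvvvvvv

S => Svv   [S → S v v]
Svv => Svvvv   [S → S v v]
Svvvv => Svvvvvv   [S → S v v]
Svvvvvv => Svvvvvvvv   [S → S v v]
Svvvvvvvv => Svvvvvvvvvv   [S → S v v]
Svvvvvvvvvv => Svvvvvvvvvvvv   [S → S v v]
Svvvvvvvvvvvv => vjQvvvvvvvvvvvv   [S → v j Q]
vjQvvvvvvvvvvvv => vjfvvvvvvvvvvvv   [Q → f]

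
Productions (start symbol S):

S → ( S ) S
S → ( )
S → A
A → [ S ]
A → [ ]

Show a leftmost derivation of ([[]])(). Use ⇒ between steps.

S ⇒ (S)S   [S → ( S ) S]
(S)S ⇒ (A)S   [S → A]
(A)S ⇒ ([S])S   [A → [ S ]]
([S])S ⇒ ([A])S   [S → A]
([A])S ⇒ ([[]])S   [A → [ ]]
([[]])S ⇒ ([[]])()   [S → ( )]

S ⇒ (S)S ⇒ (A)S ⇒ ([S])S ⇒ ([A])S ⇒ ([[]])S ⇒ ([[]])()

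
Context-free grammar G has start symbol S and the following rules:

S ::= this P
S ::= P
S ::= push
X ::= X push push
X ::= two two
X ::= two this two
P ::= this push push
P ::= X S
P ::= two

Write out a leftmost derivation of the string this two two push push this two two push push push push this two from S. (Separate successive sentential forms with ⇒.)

S ⇒ this P ⇒ this X S ⇒ this X push push S ⇒ this two two push push S ⇒ this two two push push this P ⇒ this two two push push this X S ⇒ this two two push push this X push push S ⇒ this two two push push this X push push push push S ⇒ this two two push push this two two push push push push S ⇒ this two two push push this two two push push push push this P ⇒ this two two push push this two two push push push push this two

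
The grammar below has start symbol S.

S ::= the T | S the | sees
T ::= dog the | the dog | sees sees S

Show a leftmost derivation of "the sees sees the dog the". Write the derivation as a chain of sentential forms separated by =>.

S => the T => the sees sees S => the sees sees the T => the sees sees the dog the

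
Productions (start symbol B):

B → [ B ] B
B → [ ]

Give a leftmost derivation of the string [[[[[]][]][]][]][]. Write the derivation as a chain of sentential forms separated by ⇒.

B ⇒ [B]B ⇒ [[B]B]B ⇒ [[[B]B]B]B ⇒ [[[[B]B]B]B]B ⇒ [[[[[]]B]B]B]B ⇒ [[[[[]][]]B]B]B ⇒ [[[[[]][]][]]B]B ⇒ [[[[[]][]][]][]]B ⇒ [[[[[]][]][]][]][]

B ⇒ [B]B   [B → [ B ] B]
[B]B ⇒ [[B]B]B   [B → [ B ] B]
[[B]B]B ⇒ [[[B]B]B]B   [B → [ B ] B]
[[[B]B]B]B ⇒ [[[[B]B]B]B]B   [B → [ B ] B]
[[[[B]B]B]B]B ⇒ [[[[[]]B]B]B]B   [B → [ ]]
[[[[[]]B]B]B]B ⇒ [[[[[]][]]B]B]B   [B → [ ]]
[[[[[]][]]B]B]B ⇒ [[[[[]][]][]]B]B   [B → [ ]]
[[[[[]][]][]]B]B ⇒ [[[[[]][]][]][]]B   [B → [ ]]
[[[[[]][]][]][]]B ⇒ [[[[[]][]][]][]][]   [B → [ ]]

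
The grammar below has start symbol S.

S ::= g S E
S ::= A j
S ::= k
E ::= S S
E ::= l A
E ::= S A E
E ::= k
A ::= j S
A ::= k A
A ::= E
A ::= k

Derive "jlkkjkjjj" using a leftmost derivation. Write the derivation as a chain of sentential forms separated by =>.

S => Aj   [S ::= A j]
Aj => jSj   [A ::= j S]
jSj => jAjj   [S ::= A j]
jAjj => jEjj   [A ::= E]
jEjj => jlAjj   [E ::= l A]
jlAjj => jlEjj   [A ::= E]
jlEjj => jlSSjj   [E ::= S S]
jlSSjj => jlAjSjj   [S ::= A j]
jlAjSjj => jlkAjSjj   [A ::= k A]
jlkAjSjj => jlkkjSjj   [A ::= k]
jlkkjSjj => jlkkjAjjj   [S ::= A j]
jlkkjAjjj => jlkkjkjjj   [A ::= k]

S => Aj => jSj => jAjj => jEjj => jlAjj => jlEjj => jlSSjj => jlAjSjj => jlkAjSjj => jlkkjSjj => jlkkjAjjj => jlkkjkjjj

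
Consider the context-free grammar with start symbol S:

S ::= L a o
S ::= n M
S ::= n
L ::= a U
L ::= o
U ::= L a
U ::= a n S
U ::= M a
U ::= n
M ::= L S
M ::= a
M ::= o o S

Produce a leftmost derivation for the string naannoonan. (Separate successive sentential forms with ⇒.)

S⇒nM⇒nLS⇒naUS⇒naanSS⇒naannMS⇒naannooSS⇒naannoonMS⇒naannoonaS⇒naannoonan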